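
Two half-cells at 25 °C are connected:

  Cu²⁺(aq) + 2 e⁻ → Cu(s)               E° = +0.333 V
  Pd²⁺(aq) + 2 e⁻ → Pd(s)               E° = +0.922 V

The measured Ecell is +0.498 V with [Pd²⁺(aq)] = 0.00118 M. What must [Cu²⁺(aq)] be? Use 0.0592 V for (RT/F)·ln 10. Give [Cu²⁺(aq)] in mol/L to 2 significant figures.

With Pd²⁺/Pd at the cathode and Cu²⁺/Cu at the anode, E°cell = +0.922 − (+0.333) = +0.589 V (n = 2).
Rearranging E = E° − (0.0592/n)·log Q gives log Q = 2(+0.589 − (+0.498))/0.0592 = 3.074.
The balanced reaction is Pd²⁺(aq) + Cu(s) → Pd(s) + Cu²⁺(aq), so Q = [Cu²⁺(aq)] / [Pd²⁺(aq)].
Solving for the unknown gives log [Cu²⁺(aq)] = 0.146, so [Cu²⁺(aq)] ≈ 1.4 M.

1.4 M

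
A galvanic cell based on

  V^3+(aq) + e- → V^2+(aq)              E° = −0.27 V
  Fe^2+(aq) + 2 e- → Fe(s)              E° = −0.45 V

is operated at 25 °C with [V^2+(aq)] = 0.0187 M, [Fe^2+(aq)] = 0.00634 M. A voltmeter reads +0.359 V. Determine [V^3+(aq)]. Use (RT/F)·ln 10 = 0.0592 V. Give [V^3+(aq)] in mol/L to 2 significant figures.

With V³⁺/V²⁺ at the cathode and Fe²⁺/Fe at the anode, E°cell = −0.27 − (−0.45) = +0.18 V (n = 2).
Rearranging E = E° − (0.0592/n)·log Q gives log Q = 2(+0.18 − (+0.359))/0.0592 = −6.047.
For 2 V^3+(aq) + Fe(s) → 2 V^2+(aq) + Fe^2+(aq), the reaction quotient is Q = ([V^2+(aq)]^2·[Fe^2+(aq)]) / [V^3+(aq)]^2.
Substituting the known concentrations and solving, log [V^3+(aq)] = 0.196 and [V^3+(aq)] = 1.6 M.

1.6 M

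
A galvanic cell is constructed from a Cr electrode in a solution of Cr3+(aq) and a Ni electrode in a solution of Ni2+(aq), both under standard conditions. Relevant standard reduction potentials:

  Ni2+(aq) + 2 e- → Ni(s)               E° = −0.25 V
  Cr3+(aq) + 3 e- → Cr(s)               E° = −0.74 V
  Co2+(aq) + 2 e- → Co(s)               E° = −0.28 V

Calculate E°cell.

+0.49 V

The Ni²⁺/Ni couple has the higher E°, so Ni ion is reduced (cathode) and Cr is oxidized (anode).
E°cell = E°(cathode) − E°(anode) = −0.25 − (−0.74) = +0.49 V.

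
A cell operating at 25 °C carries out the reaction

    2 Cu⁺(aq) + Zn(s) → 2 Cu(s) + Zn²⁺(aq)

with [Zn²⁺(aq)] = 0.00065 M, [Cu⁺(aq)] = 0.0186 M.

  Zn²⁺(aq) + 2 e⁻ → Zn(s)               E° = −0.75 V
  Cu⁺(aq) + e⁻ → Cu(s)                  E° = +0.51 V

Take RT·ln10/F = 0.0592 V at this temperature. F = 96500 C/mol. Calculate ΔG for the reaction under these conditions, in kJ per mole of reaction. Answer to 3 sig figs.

−242 kJ/mol

With Cu⁺/Cu reduced at the cathode, E°cell = +0.51 − (−0.75) = +1.26 V and n = 2.
Q = [Zn²⁺(aq)] / [Cu⁺(aq)]^2 = 1.88, so log Q = 0.274 and E = +1.26 − (0.0592/2)(0.274) = +1.2519 V.
Finally ΔG = −nFE = −(2)(96500 C/mol)(+1.2519 V) = −242 kJ/mol.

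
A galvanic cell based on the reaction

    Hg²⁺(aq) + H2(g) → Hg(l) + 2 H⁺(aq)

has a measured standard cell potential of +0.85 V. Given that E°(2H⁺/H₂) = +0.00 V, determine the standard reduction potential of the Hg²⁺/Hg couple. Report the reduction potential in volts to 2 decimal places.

+0.85 V

In the reaction as written the Hg²⁺/Hg couple is reduced (cathode) and 2H⁺/H₂ is oxidized (anode), so E°cell = E°(Hg²⁺/Hg) − E°(2H⁺/H₂).
E°(Hg²⁺/Hg) = E°cell + E°(anode) = +0.85 + (+0.00) = +0.85 V.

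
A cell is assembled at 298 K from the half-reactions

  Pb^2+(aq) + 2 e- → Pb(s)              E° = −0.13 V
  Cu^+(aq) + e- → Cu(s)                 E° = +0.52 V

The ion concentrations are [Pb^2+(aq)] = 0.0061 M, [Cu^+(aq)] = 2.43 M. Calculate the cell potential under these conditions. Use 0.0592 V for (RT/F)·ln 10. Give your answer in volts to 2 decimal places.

Since E°(Cu⁺/Cu) > E°(Pb²⁺/Pb), Cu⁺/Cu serves as the cathode.
The standard potential is +0.52 − (−0.13) = +0.65 V and the balanced reaction transfers n = 2 electrons.
The balanced reaction is 2 Cu^+(aq) + Pb(s) → 2 Cu(s) + Pb^2+(aq), so Q = [Pb^2+(aq)] / [Cu^+(aq)]^2 = 0.00103 and log Q = −2.986.
By the Nernst equation, E = +0.65 − (0.0592/2)·(−2.986) = +0.74 V.

+0.74 V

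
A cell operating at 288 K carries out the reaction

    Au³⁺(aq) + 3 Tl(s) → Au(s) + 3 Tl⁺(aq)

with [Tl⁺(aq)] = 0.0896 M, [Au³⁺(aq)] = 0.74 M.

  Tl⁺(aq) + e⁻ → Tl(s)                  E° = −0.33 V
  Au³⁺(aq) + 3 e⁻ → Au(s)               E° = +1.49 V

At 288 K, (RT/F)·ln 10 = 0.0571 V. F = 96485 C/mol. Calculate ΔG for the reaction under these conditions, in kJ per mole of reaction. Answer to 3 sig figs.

E°cell = +1.49 − (−0.33) = +1.82 V; the balanced reaction transfers n = 3 electrons.
Here Q = [Tl⁺(aq)]^3 / [Au³⁺(aq)] = 0.000972 (log Q = −3.012), giving E = +1.82 − (0.0571/3)·(−3.012) = +1.8773 V.
ΔG = −nFE = −(3)(96485)(+1.8773) J/mol = −543 kJ/mol.

−543 kJ/mol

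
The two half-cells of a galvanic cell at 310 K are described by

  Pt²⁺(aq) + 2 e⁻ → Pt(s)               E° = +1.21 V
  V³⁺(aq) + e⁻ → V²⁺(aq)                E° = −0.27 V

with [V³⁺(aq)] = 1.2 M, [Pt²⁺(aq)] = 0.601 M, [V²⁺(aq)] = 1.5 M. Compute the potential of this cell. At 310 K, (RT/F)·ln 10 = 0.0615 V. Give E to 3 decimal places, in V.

Since E°(Pt²⁺/Pt) > E°(V³⁺/V²⁺), Pt²⁺/Pt serves as the cathode.
The standard potential is +1.21 − (−0.27) = +1.48 V and the balanced reaction transfers n = 2 electrons.
Balancing gives Pt²⁺(aq) + 2 V²⁺(aq) → Pt(s) + 2 V³⁺(aq); hence Q = [V³⁺(aq)]^2 / ([Pt²⁺(aq)]·[V²⁺(aq)]^2) = 1.06 (log Q = 0.027).
By the Nernst equation, E = +1.48 − (0.0615/2)·(0.027) = +1.479 V.

+1.479 V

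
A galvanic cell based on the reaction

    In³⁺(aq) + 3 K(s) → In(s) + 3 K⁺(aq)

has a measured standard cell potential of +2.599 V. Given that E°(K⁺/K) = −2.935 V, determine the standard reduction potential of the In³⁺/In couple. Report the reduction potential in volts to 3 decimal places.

In the reaction as written the In³⁺/In couple is reduced (cathode) and K⁺/K is oxidized (anode), so E°cell = E°(In³⁺/In) − E°(K⁺/K).
E°(In³⁺/In) = E°cell + E°(anode) = +2.599 + (−2.935) = −0.336 V.

−0.336 V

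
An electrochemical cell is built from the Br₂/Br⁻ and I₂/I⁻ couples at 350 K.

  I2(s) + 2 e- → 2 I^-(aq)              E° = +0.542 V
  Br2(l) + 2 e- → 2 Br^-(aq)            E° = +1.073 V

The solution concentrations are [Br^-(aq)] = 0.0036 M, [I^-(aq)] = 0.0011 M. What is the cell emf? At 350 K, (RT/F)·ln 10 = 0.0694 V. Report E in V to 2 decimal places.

+0.50 V

Since E°(Br₂/Br⁻) > E°(I₂/I⁻), Br₂/Br⁻ serves as the cathode.
The standard potential is +1.073 − (+0.542) = +0.531 V and the balanced reaction transfers n = 2 electrons.
Balancing gives Br2(l) + 2 I^-(aq) → 2 Br^-(aq) + I2(s); hence Q = [Br^-(aq)]^2 / [I^-(aq)]^2 = 10.7 (log Q = 1.030).
Applying E = E° − (RT ln10/nF)·log Q gives +0.531 − (0.0694/2)(1.030) = +0.50 V.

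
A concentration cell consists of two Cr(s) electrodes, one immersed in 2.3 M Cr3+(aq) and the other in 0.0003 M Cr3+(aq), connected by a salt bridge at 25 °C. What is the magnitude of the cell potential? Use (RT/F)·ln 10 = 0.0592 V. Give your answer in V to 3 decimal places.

0.077 V

For a concentration cell E°cell = 0, since both electrodes use the same couple.
The compartment with the higher Cr3+(aq) concentration (2.3 M) acts as the cathode; ions are reduced there and produced at the dilute (0.0003 M) anode.
With n = 3, Ecell = −(0.0592/3)·log([dilute]/[conc]) = −(0.0592/3)·log(0.0003/2.3) = +0.077 V.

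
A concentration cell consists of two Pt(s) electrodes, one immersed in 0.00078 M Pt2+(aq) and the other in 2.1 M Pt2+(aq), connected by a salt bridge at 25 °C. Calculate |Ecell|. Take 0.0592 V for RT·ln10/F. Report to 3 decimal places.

For a concentration cell E°cell = 0, since both electrodes use the same couple.
The compartment with the higher Pt2+(aq) concentration (2.1 M) acts as the cathode; ions are reduced there and produced at the dilute (0.00078 M) anode.
With n = 2, Ecell = −(0.0592/2)·log([dilute]/[conc]) = −(0.0592/2)·log(0.00078/2.1) = +0.102 V.

0.102 V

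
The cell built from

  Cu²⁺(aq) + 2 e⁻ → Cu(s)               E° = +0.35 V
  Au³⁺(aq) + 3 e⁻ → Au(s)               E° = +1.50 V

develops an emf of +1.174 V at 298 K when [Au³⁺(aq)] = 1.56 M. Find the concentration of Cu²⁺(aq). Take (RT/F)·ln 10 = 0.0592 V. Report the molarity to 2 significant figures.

The Au³⁺/Au couple has the larger reduction potential, so it is the cathode: E°cell = +1.50 − (+0.35) = +1.15 V and n = 6.
Rearranging E = E° − (0.0592/n)·log Q gives log Q = 6(+1.15 − (+1.174))/0.0592 = −2.432.
The balanced reaction is 2 Au³⁺(aq) + 3 Cu(s) → 2 Au(s) + 3 Cu²⁺(aq), so Q = [Cu²⁺(aq)]^3 / [Au³⁺(aq)]^2.
Isolating [Cu²⁺(aq)] in Q = 10^{−2.432} yields log [Cu²⁺(aq)] = −0.682, i.e. 0.21 M.

0.21 M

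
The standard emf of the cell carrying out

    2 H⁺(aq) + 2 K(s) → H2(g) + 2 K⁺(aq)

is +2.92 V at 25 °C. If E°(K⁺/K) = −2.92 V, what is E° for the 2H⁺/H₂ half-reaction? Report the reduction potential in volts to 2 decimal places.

In the reaction as written the 2H⁺/H₂ couple is reduced (cathode) and K⁺/K is oxidized (anode), so E°cell = E°(2H⁺/H₂) − E°(K⁺/K).
E°(2H⁺/H₂) = E°cell + E°(anode) = +2.92 + (−2.92) = +0.00 V.

+0.00 V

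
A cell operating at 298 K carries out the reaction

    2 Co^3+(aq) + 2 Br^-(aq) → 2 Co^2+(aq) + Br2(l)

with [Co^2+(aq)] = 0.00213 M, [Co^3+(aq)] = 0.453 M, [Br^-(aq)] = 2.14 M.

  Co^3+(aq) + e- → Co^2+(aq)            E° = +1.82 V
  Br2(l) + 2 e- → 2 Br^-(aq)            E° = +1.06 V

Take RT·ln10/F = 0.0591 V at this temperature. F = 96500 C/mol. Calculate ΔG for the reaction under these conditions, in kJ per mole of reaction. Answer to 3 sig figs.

−177 kJ/mol

With Co³⁺/Co²⁺ reduced at the cathode, E°cell = +1.82 − (+1.06) = +0.76 V and n = 2.
Q = [Co^2+(aq)]^2 / ([Co^3+(aq)]^2·[Br^-(aq)]^2) = 4.83×10^−6, so log Q = −5.316 and E = +0.76 − (0.0591/2)(−5.316) = +0.9171 V.
Then ΔG = −nFE = −2 × 96500 × +0.9171 J/mol = −177 kJ/mol.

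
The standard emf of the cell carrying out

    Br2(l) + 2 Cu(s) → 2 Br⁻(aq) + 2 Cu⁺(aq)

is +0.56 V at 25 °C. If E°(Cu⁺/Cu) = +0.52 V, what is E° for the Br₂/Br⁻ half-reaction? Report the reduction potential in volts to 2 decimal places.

+1.08 V

In the reaction as written the Br₂/Br⁻ couple is reduced (cathode) and Cu⁺/Cu is oxidized (anode), so E°cell = E°(Br₂/Br⁻) − E°(Cu⁺/Cu).
E°(Br₂/Br⁻) = E°cell + E°(anode) = +0.56 + (+0.52) = +1.08 V.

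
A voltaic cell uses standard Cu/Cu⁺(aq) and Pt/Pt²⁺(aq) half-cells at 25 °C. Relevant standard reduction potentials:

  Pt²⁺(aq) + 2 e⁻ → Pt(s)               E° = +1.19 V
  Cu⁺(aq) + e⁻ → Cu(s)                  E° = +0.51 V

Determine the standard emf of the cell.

+0.68 V

The Pt²⁺/Pt couple has the higher E°, so Pt ion is reduced (cathode) and Cu is oxidized (anode).
E°cell = E°(cathode) − E°(anode) = +1.19 − (+0.51) = +0.68 V.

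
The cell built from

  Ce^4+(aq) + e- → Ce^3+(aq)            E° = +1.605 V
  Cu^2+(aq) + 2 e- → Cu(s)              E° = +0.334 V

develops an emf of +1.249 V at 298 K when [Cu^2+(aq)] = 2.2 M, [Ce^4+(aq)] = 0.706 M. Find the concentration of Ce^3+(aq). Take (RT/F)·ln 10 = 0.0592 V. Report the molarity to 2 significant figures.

1.1 M

Ce⁴⁺/Ce³⁺ is the cathode (higher E°); E°cell = +1.605 − (+0.334) = +1.271 V with n = 2.
From the Nernst equation, log Q = n(E° − E)/0.0592 = 2·(+1.271 − (+1.249))/0.0592 = 0.743.
The balanced reaction is 2 Ce^4+(aq) + Cu(s) → 2 Ce^3+(aq) + Cu^2+(aq), so Q = ([Ce^3+(aq)]^2·[Cu^2+(aq)]) / [Ce^4+(aq)]^2.
Substituting the known concentrations and solving, log [Ce^3+(aq)] = 0.049 and [Ce^3+(aq)] = 1.1 M.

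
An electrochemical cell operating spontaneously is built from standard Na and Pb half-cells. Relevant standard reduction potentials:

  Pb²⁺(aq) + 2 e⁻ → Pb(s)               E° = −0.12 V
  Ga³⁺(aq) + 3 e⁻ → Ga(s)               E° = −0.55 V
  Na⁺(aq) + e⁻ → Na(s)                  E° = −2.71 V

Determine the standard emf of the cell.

+2.59 V

The Pb²⁺/Pb couple has the higher E°, so Pb ion is reduced (cathode) and Na is oxidized (anode).
E°cell = E°(cathode) − E°(anode) = −0.12 − (−2.71) = +2.59 V.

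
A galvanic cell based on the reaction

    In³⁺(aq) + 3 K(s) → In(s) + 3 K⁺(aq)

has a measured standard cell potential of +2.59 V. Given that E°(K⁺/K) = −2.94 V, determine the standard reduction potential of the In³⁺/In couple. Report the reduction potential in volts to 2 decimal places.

In the reaction as written the In³⁺/In couple is reduced (cathode) and K⁺/K is oxidized (anode), so E°cell = E°(In³⁺/In) − E°(K⁺/K).
E°(In³⁺/In) = E°cell + E°(anode) = +2.59 + (−2.94) = −0.35 V.

−0.35 V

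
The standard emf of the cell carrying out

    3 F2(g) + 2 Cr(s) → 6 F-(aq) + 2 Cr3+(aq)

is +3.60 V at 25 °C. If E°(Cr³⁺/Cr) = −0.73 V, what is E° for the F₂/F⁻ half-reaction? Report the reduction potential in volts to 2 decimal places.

+2.87 V

In the reaction as written the F₂/F⁻ couple is reduced (cathode) and Cr³⁺/Cr is oxidized (anode), so E°cell = E°(F₂/F⁻) − E°(Cr³⁺/Cr).
E°(F₂/F⁻) = E°cell + E°(anode) = +3.60 + (−0.73) = +2.87 V.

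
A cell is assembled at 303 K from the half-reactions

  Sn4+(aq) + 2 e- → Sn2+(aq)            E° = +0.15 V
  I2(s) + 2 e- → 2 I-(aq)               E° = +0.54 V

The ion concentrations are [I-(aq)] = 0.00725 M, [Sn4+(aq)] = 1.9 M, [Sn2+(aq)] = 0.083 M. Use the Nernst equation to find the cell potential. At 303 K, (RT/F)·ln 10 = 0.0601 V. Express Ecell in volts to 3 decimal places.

I₂/I⁻ is reduced (cathode, E° = +0.54 V) and Sn⁴⁺/Sn²⁺ is oxidized (anode).
E°cell = E°cat − E°an = +0.54 − (+0.15) = +0.39 V; n = 2.
For the overall reaction I2(s) + Sn2+(aq) → 2 I-(aq) + Sn4+(aq), Q = ([I-(aq)]^2·[Sn4+(aq)]) / [Sn2+(aq)] = 0.0012, giving log Q = −2.920.
By the Nernst equation, E = +0.39 − (0.0601/2)·(−2.920) = +0.478 V.

+0.478 V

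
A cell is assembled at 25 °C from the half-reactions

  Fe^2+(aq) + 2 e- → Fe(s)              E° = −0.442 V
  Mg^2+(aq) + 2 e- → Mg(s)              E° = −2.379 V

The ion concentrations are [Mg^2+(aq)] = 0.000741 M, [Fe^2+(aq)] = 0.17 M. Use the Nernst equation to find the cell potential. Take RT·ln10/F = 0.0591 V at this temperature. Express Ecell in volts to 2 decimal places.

Since E°(Fe²⁺/Fe) > E°(Mg²⁺/Mg), Fe²⁺/Fe serves as the cathode.
The standard potential is −0.442 − (−2.379) = +1.937 V and the balanced reaction transfers n = 2 electrons.
Balancing gives Fe^2+(aq) + Mg(s) → Fe(s) + Mg^2+(aq); hence Q = [Mg^2+(aq)] / [Fe^2+(aq)] = 0.00436 (log Q = −2.361).
Applying E = E° − (RT ln10/nF)·log Q gives +1.937 − (0.0591/2)(−2.361) = +2.01 V.

+2.01 V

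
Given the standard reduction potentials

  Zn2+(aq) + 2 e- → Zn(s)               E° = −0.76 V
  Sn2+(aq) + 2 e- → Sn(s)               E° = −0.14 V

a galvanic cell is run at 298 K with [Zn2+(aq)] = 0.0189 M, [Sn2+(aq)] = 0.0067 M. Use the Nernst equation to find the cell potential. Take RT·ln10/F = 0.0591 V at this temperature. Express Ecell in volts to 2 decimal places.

+0.61 V

Since E°(Sn²⁺/Sn) > E°(Zn²⁺/Zn), Sn²⁺/Sn serves as the cathode.
E°cell = E°cat − E°an = −0.14 − (−0.76) = +0.62 V; n = 2.
Balancing gives Sn2+(aq) + Zn(s) → Sn(s) + Zn2+(aq); hence Q = [Zn2+(aq)] / [Sn2+(aq)] = 2.82 (log Q = 0.450).
E = E° − (0.0591/n)·log Q = +0.62 − (0.0591/2)(0.450) = +0.61 V.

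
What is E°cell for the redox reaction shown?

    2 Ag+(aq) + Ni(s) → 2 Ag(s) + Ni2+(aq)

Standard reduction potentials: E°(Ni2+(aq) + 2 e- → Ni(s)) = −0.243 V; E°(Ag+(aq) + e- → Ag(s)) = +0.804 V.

+1.047 V

In the reaction as written, Ag+(aq) is reduced (cathode) and Ni2+(aq) is produced by oxidation at the anode.
E°cell = E°(cathode) − E°(anode) = +0.804 − (−0.243) = +1.047 V.
The positive value indicates the reaction is spontaneous as written.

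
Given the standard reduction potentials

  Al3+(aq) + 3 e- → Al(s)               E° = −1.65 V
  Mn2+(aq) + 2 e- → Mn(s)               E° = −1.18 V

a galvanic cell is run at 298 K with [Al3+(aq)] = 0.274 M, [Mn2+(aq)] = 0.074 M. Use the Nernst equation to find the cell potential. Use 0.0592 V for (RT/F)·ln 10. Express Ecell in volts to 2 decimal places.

Mn²⁺/Mn is reduced (cathode, E° = −1.18 V) and Al³⁺/Al is oxidized (anode).
E°cell = E°cat − E°an = −1.18 − (−1.65) = +0.47 V; n = 6.
For the overall reaction 3 Mn2+(aq) + 2 Al(s) → 3 Mn(s) + 2 Al3+(aq), Q = [Al3+(aq)]^2 / [Mn2+(aq)]^3 = 185, giving log Q = 2.268.
Applying E = E° − (RT ln10/nF)·log Q gives +0.47 − (0.0592/6)(2.268) = +0.45 V.

+0.45 V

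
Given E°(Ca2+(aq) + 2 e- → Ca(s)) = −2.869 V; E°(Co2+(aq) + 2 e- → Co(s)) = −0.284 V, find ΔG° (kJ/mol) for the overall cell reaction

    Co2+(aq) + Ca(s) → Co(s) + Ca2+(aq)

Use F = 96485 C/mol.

In the reaction as written Co2+(aq) is reduced, so the Co²⁺/Co couple is the cathode and Ca²⁺/Ca is the anode.
E°cell = −0.284 − (−2.869) = +2.585 V; balancing electrons gives n = 2.
ΔG° = −nFE°cell = −(2)(96485)(+2.585) J/mol = −499 kJ/mol.

−499 kJ/mol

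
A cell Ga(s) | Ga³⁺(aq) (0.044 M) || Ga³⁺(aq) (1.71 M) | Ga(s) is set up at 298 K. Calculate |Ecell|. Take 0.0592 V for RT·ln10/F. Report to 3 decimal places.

0.031 V

For a concentration cell E°cell = 0, since both electrodes use the same couple.
The compartment with the higher Ga³⁺(aq) concentration (1.71 M) acts as the cathode; ions are reduced there and produced at the dilute (0.044 M) anode.
With n = 3, Ecell = −(0.0592/3)·log([dilute]/[conc]) = −(0.0592/3)·log(0.044/1.71) = +0.031 V.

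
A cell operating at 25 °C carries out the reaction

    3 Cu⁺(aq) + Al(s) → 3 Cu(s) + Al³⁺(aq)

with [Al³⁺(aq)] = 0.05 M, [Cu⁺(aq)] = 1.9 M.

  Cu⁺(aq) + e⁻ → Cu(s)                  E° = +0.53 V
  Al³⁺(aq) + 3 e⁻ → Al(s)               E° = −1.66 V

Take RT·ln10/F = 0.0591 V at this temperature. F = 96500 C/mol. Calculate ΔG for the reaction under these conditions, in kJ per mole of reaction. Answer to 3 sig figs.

−646 kJ/mol

E°cell = +0.53 − (−1.66) = +2.19 V; the balanced reaction transfers n = 3 electrons.
Here Q = [Al³⁺(aq)] / [Cu⁺(aq)]^3 = 0.00729 (log Q = −2.137), giving E = +2.19 − (0.0591/3)·(−2.137) = +2.2321 V.
ΔG = −nFE = −(3)(96500)(+2.2321) J/mol = −646 kJ/mol.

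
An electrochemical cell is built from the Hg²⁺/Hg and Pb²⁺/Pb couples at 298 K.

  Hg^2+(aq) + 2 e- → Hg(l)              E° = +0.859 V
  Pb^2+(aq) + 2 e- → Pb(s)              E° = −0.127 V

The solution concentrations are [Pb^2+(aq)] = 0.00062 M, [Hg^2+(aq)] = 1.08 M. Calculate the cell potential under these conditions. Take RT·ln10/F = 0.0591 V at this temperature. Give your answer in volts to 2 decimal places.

The Hg²⁺/Hg couple has the more positive E°, so it is the cathode; Pb²⁺/Pb is the anode.
E°cell = E°cat − E°an = +0.859 − (−0.127) = +0.986 V; n = 2.
For the overall reaction Hg^2+(aq) + Pb(s) → Hg(l) + Pb^2+(aq), Q = [Pb^2+(aq)] / [Hg^2+(aq)] = 0.000574, giving log Q = −3.241.
E = E° − (0.0591/n)·log Q = +0.986 − (0.0591/2)(−3.241) = +1.08 V.

+1.08 V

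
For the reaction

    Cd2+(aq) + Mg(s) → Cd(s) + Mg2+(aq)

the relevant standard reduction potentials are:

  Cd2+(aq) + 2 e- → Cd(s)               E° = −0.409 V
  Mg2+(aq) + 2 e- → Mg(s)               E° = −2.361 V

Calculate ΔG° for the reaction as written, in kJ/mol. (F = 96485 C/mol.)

In the reaction as written Cd2+(aq) is reduced, so the Cd²⁺/Cd couple is the cathode and Mg²⁺/Mg is the anode.
E°cell = −0.409 − (−2.361) = +1.952 V; balancing electrons gives n = 2.
ΔG° = −nFE°cell = −(2)(96485)(+1.952) J/mol = −377 kJ/mol.

−377 kJ/mol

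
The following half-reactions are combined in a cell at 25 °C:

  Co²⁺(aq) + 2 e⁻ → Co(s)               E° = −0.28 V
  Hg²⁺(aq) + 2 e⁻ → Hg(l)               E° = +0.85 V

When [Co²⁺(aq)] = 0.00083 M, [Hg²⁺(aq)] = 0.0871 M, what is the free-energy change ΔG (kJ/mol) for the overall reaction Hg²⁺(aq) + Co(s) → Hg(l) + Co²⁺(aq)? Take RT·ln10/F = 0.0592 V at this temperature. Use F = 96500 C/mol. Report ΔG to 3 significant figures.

−230 kJ/mol

The standard cell potential is +0.85 − (−0.28) = +1.13 V, with n = 2 electrons in the balanced equation.
Here Q = [Co²⁺(aq)] / [Hg²⁺(aq)] = 0.00953 (log Q = −2.021), giving E = +1.13 − (0.0592/2)·(−2.021) = +1.1898 V.
ΔG = −nFE = −(2)(96500)(+1.1898) J/mol = −230 kJ/mol.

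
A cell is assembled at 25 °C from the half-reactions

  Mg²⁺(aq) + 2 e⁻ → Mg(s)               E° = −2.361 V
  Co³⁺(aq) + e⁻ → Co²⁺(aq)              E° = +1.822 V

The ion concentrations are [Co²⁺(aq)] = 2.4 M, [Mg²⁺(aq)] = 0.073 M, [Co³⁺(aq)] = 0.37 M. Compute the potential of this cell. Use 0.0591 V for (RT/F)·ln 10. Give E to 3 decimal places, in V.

+4.169 V

Since E°(Co³⁺/Co²⁺) > E°(Mg²⁺/Mg), Co³⁺/Co²⁺ serves as the cathode.
E°cell = E°cat − E°an = +1.822 − (−2.361) = +4.183 V; n = 2.
For the overall reaction 2 Co³⁺(aq) + Mg(s) → 2 Co²⁺(aq) + Mg²⁺(aq), Q = ([Co²⁺(aq)]^2·[Mg²⁺(aq)]) / [Co³⁺(aq)]^2 = 3.07, giving log Q = 0.487.
E = E° − (0.0591/n)·log Q = +4.183 − (0.0591/2)(0.487) = +4.169 V.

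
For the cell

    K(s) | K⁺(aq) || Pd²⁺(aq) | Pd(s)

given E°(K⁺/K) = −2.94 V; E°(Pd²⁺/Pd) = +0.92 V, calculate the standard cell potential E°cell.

By convention the left-hand electrode in cell notation is the anode (oxidation) and the right-hand electrode is the cathode (reduction).
E°cell = E°(right) − E°(left) = +0.92 − (−2.94) = +3.86 V.

+3.86 V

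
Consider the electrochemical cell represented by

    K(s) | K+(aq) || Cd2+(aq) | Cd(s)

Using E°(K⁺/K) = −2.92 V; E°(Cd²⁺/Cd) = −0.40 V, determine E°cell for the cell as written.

By convention the left-hand electrode in cell notation is the anode (oxidation) and the right-hand electrode is the cathode (reduction).
E°cell = E°(right) − E°(left) = −0.40 − (−2.92) = +2.52 V.

+2.52 V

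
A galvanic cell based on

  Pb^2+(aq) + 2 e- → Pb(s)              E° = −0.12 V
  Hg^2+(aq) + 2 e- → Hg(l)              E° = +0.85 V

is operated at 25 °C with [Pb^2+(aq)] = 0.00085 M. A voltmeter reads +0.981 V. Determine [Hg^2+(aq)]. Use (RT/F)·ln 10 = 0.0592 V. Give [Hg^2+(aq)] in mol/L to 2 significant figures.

0.0020 M

The Hg²⁺/Hg couple has the larger reduction potential, so it is the cathode: E°cell = +0.85 − (−0.12) = +0.97 V and n = 2.
Since E = E° − (0.0592/n)·log Q, log Q = n(E° − E)/0.0592 = −0.372.
For Hg^2+(aq) + Pb(s) → Hg(l) + Pb^2+(aq), the reaction quotient is Q = [Pb^2+(aq)] / [Hg^2+(aq)].
Isolating [Hg^2+(aq)] in Q = 10^{−0.372} yields log [Hg^2+(aq)] = −2.699, i.e. 0.0020 M.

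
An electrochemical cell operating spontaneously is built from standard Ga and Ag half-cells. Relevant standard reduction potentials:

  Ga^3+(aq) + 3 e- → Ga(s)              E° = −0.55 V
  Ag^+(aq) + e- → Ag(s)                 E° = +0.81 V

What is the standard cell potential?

Of the two couples in this cell, the one with the more positive reduction potential is reduced at the cathode: here that is Ag⁺/Ag (+0.81 V); Ga³⁺/Ga (−0.55 V) is the anode.
E°cell = E°(cathode) − E°(anode) = +0.81 − (−0.55) = +1.36 V.

+1.36 V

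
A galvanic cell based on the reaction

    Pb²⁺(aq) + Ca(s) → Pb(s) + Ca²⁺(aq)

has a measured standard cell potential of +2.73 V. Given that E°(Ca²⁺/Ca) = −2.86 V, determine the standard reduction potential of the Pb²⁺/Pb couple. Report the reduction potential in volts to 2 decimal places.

In the reaction as written the Pb²⁺/Pb couple is reduced (cathode) and Ca²⁺/Ca is oxidized (anode), so E°cell = E°(Pb²⁺/Pb) − E°(Ca²⁺/Ca).
E°(Pb²⁺/Pb) = E°cell + E°(anode) = +2.73 + (−2.86) = −0.13 V.

−0.13 V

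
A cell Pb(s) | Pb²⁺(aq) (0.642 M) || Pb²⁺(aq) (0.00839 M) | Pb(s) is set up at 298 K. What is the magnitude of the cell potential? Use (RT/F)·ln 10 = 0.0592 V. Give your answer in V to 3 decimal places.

For a concentration cell E°cell = 0, since both electrodes use the same couple.
The compartment with the higher Pb²⁺(aq) concentration (0.642 M) acts as the cathode; ions are reduced there and produced at the dilute (0.00839 M) anode.
With n = 2, Ecell = −(0.0592/2)·log([dilute]/[conc]) = −(0.0592/2)·log(0.00839/0.642) = +0.056 V.

0.056 V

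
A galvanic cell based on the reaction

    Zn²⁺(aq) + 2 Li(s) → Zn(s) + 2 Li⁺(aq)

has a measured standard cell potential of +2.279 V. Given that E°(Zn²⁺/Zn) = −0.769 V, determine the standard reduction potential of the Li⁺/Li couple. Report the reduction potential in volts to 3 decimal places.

−3.048 V

In the reaction as written the Zn²⁺/Zn couple is reduced (cathode) and Li⁺/Li is oxidized (anode), so E°cell = E°(Zn²⁺/Zn) − E°(Li⁺/Li).
E°(Li⁺/Li) = E°(cathode) − E°cell = −0.769 − (+2.279) = −3.048 V.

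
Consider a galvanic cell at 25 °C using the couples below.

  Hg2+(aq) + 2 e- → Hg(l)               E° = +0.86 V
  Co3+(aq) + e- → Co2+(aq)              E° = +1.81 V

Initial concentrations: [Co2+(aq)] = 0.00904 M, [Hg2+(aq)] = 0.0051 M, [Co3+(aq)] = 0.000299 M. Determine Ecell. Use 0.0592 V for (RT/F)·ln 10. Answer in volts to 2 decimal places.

Since E°(Co³⁺/Co²⁺) > E°(Hg²⁺/Hg), Co³⁺/Co²⁺ serves as the cathode.
The standard potential is +1.81 − (+0.86) = +0.95 V and the balanced reaction transfers n = 2 electrons.
Balancing gives 2 Co3+(aq) + Hg(l) → 2 Co2+(aq) + Hg2+(aq); hence Q = ([Co2+(aq)]^2·[Hg2+(aq)]) / [Co3+(aq)]^2 = 4.66 (log Q = 0.669).
E = E° − (0.0592/n)·log Q = +0.95 − (0.0592/2)(0.669) = +0.93 V.

+0.93 V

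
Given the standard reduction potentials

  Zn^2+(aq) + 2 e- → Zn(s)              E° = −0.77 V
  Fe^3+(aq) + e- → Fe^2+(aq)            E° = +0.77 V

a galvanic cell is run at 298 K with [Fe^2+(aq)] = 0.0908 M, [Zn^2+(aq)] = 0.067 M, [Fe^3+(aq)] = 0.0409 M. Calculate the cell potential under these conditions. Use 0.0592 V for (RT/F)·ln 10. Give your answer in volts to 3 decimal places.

Since E°(Fe³⁺/Fe²⁺) > E°(Zn²⁺/Zn), Fe³⁺/Fe²⁺ serves as the cathode.
The standard potential is +0.77 − (−0.77) = +1.54 V and the balanced reaction transfers n = 2 electrons.
The balanced reaction is 2 Fe^3+(aq) + Zn(s) → 2 Fe^2+(aq) + Zn^2+(aq), so Q = ([Fe^2+(aq)]^2·[Zn^2+(aq)]) / [Fe^3+(aq)]^2 = 0.33 and log Q = −0.481.
E = E° − (0.0592/n)·log Q = +1.54 − (0.0592/2)(−0.481) = +1.554 V.

+1.554 V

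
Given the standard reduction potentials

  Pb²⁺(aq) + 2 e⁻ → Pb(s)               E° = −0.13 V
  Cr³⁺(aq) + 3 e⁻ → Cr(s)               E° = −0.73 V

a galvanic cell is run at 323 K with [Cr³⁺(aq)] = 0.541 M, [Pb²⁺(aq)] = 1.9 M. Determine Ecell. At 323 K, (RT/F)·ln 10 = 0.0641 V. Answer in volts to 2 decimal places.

The Pb²⁺/Pb couple has the more positive E°, so it is the cathode; Cr³⁺/Cr is the anode.
E°cell = −0.13 − (−0.73) = +0.60 V, with n = 6 electrons transferred.
The balanced reaction is 3 Pb²⁺(aq) + 2 Cr(s) → 3 Pb(s) + 2 Cr³⁺(aq), so Q = [Cr³⁺(aq)]^2 / [Pb²⁺(aq)]^3 = 0.0427 and log Q = −1.370.
Applying E = E° − (RT ln10/nF)·log Q gives +0.60 − (0.0641/6)(−1.370) = +0.61 V.

+0.61 V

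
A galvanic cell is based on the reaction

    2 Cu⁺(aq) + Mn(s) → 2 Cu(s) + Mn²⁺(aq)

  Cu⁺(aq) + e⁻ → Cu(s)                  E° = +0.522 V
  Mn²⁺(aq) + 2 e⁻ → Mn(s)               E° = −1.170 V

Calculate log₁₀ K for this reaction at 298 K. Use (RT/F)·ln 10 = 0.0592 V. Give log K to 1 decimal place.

log K = 57.2

The Cu⁺/Cu couple is reduced (cathode); E°cell = +0.522 − (−1.170) = +1.692 V with n = 2.
At equilibrium E = 0, so log K = nE°cell / 0.0592 = (2)(+1.692) / 0.0592 = 57.2.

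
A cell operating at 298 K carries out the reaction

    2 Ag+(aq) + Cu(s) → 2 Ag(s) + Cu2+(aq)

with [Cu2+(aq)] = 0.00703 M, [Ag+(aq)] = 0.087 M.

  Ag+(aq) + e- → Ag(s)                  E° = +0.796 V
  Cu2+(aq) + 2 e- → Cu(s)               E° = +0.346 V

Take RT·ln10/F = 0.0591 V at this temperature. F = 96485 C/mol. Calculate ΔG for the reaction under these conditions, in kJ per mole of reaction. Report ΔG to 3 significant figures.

The standard cell potential is +0.796 − (+0.346) = +0.450 V, with n = 2 electrons in the balanced equation.
The reaction quotient is [Cu2+(aq)] / [Ag+(aq)]^2 = 0.929; by Nernst, E = +0.450 − (0.0591/2)(−0.032) = +0.4509 V.
Then ΔG = −nFE = −2 × 96485 × +0.4509 J/mol = −87.0 kJ/mol.

−87.0 kJ/mol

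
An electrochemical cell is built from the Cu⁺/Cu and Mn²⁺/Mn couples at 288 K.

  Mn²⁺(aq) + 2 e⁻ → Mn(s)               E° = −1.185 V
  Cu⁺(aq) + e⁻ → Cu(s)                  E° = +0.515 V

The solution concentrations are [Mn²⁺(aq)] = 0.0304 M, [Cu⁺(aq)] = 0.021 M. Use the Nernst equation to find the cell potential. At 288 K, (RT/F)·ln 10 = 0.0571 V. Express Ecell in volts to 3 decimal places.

Cu⁺/Cu is reduced (cathode, E° = +0.515 V) and Mn²⁺/Mn is oxidized (anode).
The standard potential is +0.515 − (−1.185) = +1.700 V and the balanced reaction transfers n = 2 electrons.
For the overall reaction 2 Cu⁺(aq) + Mn(s) → 2 Cu(s) + Mn²⁺(aq), Q = [Mn²⁺(aq)] / [Cu⁺(aq)]^2 = 68.9, giving log Q = 1.838.
By the Nernst equation, E = +1.700 − (0.0571/2)·(1.838) = +1.648 V.

+1.648 V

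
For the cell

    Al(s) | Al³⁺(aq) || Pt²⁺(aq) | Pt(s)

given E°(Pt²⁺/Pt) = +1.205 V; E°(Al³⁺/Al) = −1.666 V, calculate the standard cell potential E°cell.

By convention the left-hand electrode in cell notation is the anode (oxidation) and the right-hand electrode is the cathode (reduction).
E°cell = E°(right) − E°(left) = +1.205 − (−1.666) = +2.871 V.

+2.871 V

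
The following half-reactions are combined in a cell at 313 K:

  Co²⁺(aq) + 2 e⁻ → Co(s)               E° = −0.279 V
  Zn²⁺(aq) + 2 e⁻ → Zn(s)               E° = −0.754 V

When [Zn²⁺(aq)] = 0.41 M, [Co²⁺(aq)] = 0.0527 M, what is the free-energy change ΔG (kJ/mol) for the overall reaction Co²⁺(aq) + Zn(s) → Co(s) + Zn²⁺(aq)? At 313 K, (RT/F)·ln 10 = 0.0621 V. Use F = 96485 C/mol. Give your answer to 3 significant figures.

The standard cell potential is −0.279 − (−0.754) = +0.475 V, with n = 2 electrons in the balanced equation.
Here Q = [Zn²⁺(aq)] / [Co²⁺(aq)] = 7.78 (log Q = 0.891), giving E = +0.475 − (0.0621/2)·(0.891) = +0.4473 V.
Then ΔG = −nFE = −2 × 96485 × +0.4473 J/mol = −86.3 kJ/mol.

−86.3 kJ/mol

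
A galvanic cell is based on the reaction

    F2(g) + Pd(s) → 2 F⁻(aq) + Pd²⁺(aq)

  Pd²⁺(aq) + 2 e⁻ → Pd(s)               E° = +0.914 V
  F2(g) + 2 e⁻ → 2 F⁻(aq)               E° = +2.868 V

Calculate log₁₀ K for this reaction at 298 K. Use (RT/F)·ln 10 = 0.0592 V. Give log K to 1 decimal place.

The F₂/F⁻ couple is reduced (cathode); E°cell = +2.868 − (+0.914) = +1.954 V with n = 2.
At equilibrium E = 0, so log K = nE°cell / 0.0592 = (2)(+1.954) / 0.0592 = 66.0.

log K = 66.0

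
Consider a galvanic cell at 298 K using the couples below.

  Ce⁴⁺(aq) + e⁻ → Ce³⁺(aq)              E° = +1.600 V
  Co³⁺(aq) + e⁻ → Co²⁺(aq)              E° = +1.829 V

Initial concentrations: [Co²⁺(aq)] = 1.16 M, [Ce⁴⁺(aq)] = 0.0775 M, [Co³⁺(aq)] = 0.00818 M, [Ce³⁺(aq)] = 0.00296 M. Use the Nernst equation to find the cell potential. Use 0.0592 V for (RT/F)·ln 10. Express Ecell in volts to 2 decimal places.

The Co³⁺/Co²⁺ couple has the more positive E°, so it is the cathode; Ce⁴⁺/Ce³⁺ is the anode.
The standard potential is +1.829 − (+1.600) = +0.229 V and the balanced reaction transfers n = 1 electron.
For the overall reaction Co³⁺(aq) + Ce³⁺(aq) → Co²⁺(aq) + Ce⁴⁺(aq), Q = ([Co²⁺(aq)]·[Ce⁴⁺(aq)]) / ([Co³⁺(aq)]·[Ce³⁺(aq)]) = 3.71×10^3, giving log Q = 3.570.
E = E° − (0.0592/n)·log Q = +0.229 − (0.0592/1)(3.570) = +0.02 V.

+0.02 V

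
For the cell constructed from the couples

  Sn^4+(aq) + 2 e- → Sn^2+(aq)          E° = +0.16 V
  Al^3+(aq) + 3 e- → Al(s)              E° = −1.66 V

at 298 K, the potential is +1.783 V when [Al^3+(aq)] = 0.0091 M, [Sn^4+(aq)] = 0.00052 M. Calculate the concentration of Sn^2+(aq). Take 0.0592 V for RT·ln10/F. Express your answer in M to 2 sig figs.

With Sn⁴⁺/Sn²⁺ at the cathode and Al³⁺/Al at the anode, E°cell = +0.16 − (−1.66) = +1.82 V (n = 6).
Since E = E° − (0.0592/n)·log Q, log Q = n(E° − E)/0.0592 = 3.750.
For 3 Sn^4+(aq) + 2 Al(s) → 3 Sn^2+(aq) + 2 Al^3+(aq), the reaction quotient is Q = ([Sn^2+(aq)]^3·[Al^3+(aq)]^2) / [Sn^4+(aq)]^3.
Isolating [Sn^2+(aq)] in Q = 10^{3.750} yields log [Sn^2+(aq)] = −0.673, i.e. 0.21 M.

0.21 M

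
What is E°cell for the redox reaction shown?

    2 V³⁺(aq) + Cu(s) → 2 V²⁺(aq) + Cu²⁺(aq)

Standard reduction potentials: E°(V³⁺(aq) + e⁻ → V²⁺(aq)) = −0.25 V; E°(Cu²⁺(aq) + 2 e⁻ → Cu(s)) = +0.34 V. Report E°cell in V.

In the reaction as written, V³⁺(aq) is reduced (cathode) and Cu²⁺(aq) is produced by oxidation at the anode.
E°cell = E°(cathode) − E°(anode) = −0.25 − (+0.34) = −0.59 V.

−0.59 V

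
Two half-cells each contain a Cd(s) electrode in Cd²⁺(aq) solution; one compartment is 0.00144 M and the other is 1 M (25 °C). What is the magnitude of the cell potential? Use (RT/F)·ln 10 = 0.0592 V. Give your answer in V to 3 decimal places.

0.084 V

For a concentration cell E°cell = 0, since both electrodes use the same couple.
The compartment with the higher Cd²⁺(aq) concentration (1 M) acts as the cathode; ions are reduced there and produced at the dilute (0.00144 M) anode.
With n = 2, Ecell = −(0.0592/2)·log([dilute]/[conc]) = −(0.0592/2)·log(0.00144/1) = +0.084 V.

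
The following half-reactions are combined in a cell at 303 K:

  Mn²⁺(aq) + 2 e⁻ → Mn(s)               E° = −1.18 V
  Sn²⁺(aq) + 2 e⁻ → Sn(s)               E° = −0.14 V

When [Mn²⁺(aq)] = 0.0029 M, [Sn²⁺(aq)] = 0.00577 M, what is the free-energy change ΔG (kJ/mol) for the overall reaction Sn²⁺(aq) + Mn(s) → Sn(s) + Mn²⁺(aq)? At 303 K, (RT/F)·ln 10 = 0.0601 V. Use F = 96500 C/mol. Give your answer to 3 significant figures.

E°cell = −0.14 − (−1.18) = +1.04 V; the balanced reaction transfers n = 2 electrons.
The reaction quotient is [Mn²⁺(aq)] / [Sn²⁺(aq)] = 0.503; by Nernst, E = +1.04 − (0.0601/2)(−0.299) = +1.0490 V.
Finally ΔG = −nFE = −(2)(96500 C/mol)(+1.0490 V) = −202 kJ/mol.

−202 kJ/mol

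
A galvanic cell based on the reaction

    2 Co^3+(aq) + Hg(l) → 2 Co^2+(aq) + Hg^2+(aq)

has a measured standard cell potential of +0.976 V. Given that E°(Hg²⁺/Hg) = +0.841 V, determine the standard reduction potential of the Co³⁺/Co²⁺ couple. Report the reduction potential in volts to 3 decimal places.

In the reaction as written the Co³⁺/Co²⁺ couple is reduced (cathode) and Hg²⁺/Hg is oxidized (anode), so E°cell = E°(Co³⁺/Co²⁺) − E°(Hg²⁺/Hg).
E°(Co³⁺/Co²⁺) = E°cell + E°(anode) = +0.976 + (+0.841) = +1.817 V.

+1.817 V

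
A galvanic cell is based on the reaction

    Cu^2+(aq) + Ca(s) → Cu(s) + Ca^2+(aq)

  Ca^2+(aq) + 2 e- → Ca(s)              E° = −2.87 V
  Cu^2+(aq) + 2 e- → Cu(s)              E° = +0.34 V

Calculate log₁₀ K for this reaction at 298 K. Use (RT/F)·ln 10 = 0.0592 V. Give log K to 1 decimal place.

The Cu²⁺/Cu couple is reduced (cathode); E°cell = +0.34 − (−2.87) = +3.21 V with n = 2.
At equilibrium E = 0, so log K = nE°cell / 0.0592 = (2)(+3.21) / 0.0592 = 108.4.

log K = 108.4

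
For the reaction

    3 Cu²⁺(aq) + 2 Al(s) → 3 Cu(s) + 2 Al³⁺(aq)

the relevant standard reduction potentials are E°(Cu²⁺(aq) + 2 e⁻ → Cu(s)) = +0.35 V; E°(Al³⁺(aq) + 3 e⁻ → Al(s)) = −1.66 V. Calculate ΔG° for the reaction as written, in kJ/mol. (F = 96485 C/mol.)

−1164 kJ/mol

In the reaction as written Cu²⁺(aq) is reduced, so the Cu²⁺/Cu couple is the cathode and Al³⁺/Al is the anode.
E°cell = +0.35 − (−1.66) = +2.01 V; balancing electrons gives n = 6.
ΔG° = −nFE°cell = −(6)(96485)(+2.01) J/mol = −1164 kJ/mol.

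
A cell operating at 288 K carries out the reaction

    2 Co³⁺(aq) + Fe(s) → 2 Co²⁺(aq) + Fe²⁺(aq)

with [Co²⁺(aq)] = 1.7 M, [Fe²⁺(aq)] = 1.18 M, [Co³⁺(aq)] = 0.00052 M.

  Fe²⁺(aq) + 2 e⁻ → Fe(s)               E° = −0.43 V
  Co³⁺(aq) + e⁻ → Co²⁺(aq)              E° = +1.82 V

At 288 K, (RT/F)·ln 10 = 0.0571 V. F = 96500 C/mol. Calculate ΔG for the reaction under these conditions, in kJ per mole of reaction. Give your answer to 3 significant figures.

The standard cell potential is +1.82 − (−0.43) = +2.25 V, with n = 2 electrons in the balanced equation.
Q = ([Co²⁺(aq)]^2·[Fe²⁺(aq)]) / [Co³⁺(aq)]^2 = 1.26×10^7, so log Q = 7.101 and E = +2.25 − (0.0571/2)(7.101) = +2.0473 V.
ΔG = −nFE = −(2)(96500)(+2.0473) J/mol = −395 kJ/mol.

−395 kJ/mol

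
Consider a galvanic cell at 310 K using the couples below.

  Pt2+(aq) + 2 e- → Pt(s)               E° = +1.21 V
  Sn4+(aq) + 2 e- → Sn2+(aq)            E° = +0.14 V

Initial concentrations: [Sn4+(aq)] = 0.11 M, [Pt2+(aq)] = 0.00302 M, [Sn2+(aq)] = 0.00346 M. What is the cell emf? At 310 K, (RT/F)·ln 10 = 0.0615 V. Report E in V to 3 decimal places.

The Pt²⁺/Pt couple has the more positive E°, so it is the cathode; Sn⁴⁺/Sn²⁺ is the anode.
The standard potential is +1.21 − (+0.14) = +1.07 V and the balanced reaction transfers n = 2 electrons.
The balanced reaction is Pt2+(aq) + Sn2+(aq) → Pt(s) + Sn4+(aq), so Q = [Sn4+(aq)] / ([Pt2+(aq)]·[Sn2+(aq)]) = 1.05×10^4 and log Q = 4.022.
E = E° − (0.0615/n)·log Q = +1.07 − (0.0615/2)(4.022) = +0.946 V.

+0.946 V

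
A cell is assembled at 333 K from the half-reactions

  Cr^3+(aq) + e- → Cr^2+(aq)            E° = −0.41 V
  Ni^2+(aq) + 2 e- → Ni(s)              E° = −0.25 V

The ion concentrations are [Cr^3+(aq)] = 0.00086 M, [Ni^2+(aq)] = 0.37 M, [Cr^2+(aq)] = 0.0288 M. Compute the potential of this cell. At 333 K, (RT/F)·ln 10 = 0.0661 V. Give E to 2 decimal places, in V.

Since E°(Ni²⁺/Ni) > E°(Cr³⁺/Cr²⁺), Ni²⁺/Ni serves as the cathode.
E°cell = E°cat − E°an = −0.25 − (−0.41) = +0.16 V; n = 2.
For the overall reaction Ni^2+(aq) + 2 Cr^2+(aq) → Ni(s) + 2 Cr^3+(aq), Q = [Cr^3+(aq)]^2 / ([Ni^2+(aq)]·[Cr^2+(aq)]^2) = 0.00241, giving log Q = −2.618.
E = E° − (0.0661/n)·log Q = +0.16 − (0.0661/2)(−2.618) = +0.25 V.

+0.25 V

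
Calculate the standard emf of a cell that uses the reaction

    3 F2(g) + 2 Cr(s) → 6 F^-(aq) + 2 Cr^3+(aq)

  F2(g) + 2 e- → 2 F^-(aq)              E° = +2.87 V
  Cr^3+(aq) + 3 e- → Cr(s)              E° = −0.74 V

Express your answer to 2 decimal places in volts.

F2(g) gains electrons, so the F₂/F⁻ couple is the cathode; the Cr³⁺/Cr couple is the anode.
E°cell = E°(cathode) − E°(anode) = +2.87 − (−0.74) = +3.61 V.

+3.61 V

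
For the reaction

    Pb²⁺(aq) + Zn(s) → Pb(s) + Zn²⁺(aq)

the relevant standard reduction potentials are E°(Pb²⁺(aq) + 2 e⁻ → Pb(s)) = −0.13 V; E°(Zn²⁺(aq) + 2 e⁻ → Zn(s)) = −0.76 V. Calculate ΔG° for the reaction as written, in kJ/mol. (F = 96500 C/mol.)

In the reaction as written Pb²⁺(aq) is reduced, so the Pb²⁺/Pb couple is the cathode and Zn²⁺/Zn is the anode.
E°cell = −0.13 − (−0.76) = +0.63 V; balancing electrons gives n = 2.
ΔG° = −nFE°cell = −(2)(96500)(+0.63) J/mol = −122 kJ/mol.

−122 kJ/mol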